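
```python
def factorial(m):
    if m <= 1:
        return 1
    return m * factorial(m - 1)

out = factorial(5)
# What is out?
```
Call trace:
factorial(m=5)
  factorial(m=4)
    factorial(m=3)
      factorial(m=2)
        factorial(m=1)
        -> return 1
      -> return 2
    -> return 6
  -> return 24
-> return 120

Final answer: 120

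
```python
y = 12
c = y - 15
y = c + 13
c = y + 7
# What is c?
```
Trace:
  y=12
  y=12, c=-3
  y=10, c=-3
  y=10, c=17

Final answer: 17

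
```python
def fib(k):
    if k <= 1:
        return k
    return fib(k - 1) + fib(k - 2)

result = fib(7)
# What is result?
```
Call trace (a repeated sub-call is expanded the first time; later identical calls just restate its return value):
fib(k=7)
  fib(k=6)
    fib(k=5)
      fib(k=4)
        fib(k=3)
          fib(k=2)
            fib(k=1)
            -> return 1
            fib(k=0)
            -> return 0
          -> return 1
          fib(k=1)
          -> return 1
        -> return 2
        fib(k=2) -> return 1  (same call as traced above)
      -> return 3
      fib(k=3) -> return 2  (same call as traced above)
    -> return 5
    fib(k=4) -> return 3  (same call as traced above)
  -> return 8
  fib(k=5) -> return 5  (same call as traced above)
-> return 13

Final answer: 13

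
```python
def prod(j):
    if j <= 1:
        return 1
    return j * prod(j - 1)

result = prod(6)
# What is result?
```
Call trace:
prod(j=6)
  prod(j=5)
    prod(j=4)
      prod(j=3)
        prod(j=2)
          prod(j=1)
          -> return 1
        -> return 2
      -> return 6
    -> return 24
  -> return 120
-> return 720

Final answer: 720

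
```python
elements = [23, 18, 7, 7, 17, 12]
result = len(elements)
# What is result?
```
Trace:
  elements=[23, 18, 7, 7, 17, 12]
  elements=[23, 18, 7, 7, 17, 12], result=6

Final answer: 6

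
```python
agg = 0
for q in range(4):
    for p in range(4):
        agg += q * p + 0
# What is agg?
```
Trace:
  agg=0
  agg=0, q=0, p=0
  agg=0, q=0, p=1
  agg=0, q=0, p=2
  agg=0, q=0, p=3
  agg=0, q=1, p=0
  agg=1, q=1, p=1
  agg=3, q=1, p=2
  agg=6, q=1, p=3
  agg=6, q=2, p=0
  agg=8, q=2, p=1
  agg=12, q=2, p=2
  agg=18, q=2, p=3
  agg=18, q=3, p=0
  agg=21, q=3, p=1
  agg=27, q=3, p=2
  agg=36, q=3, p=3

Final answer: 36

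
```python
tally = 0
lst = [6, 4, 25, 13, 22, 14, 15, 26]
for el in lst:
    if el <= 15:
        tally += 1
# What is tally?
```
Trace:
  tally=0
  tally=1, el=6
  tally=2, el=4
  tally=2, el=25
  tally=3, el=13
  tally=3, el=22
  tally=4, el=14
  tally=5, el=15
  tally=5, el=26

Final answer: 5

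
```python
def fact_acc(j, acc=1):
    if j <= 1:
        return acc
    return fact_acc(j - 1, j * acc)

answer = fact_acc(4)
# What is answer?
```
Call trace:
fact_acc(j=4, acc=1)
  fact_acc(j=3, acc=4)
    fact_acc(j=2, acc=12)
      fact_acc(j=1, acc=24)
      -> return 24
    -> return 24
  -> return 24
-> return 24

Final answer: 24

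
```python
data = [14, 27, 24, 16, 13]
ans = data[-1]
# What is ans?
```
Trace:
  data=[14, 27, 24, 16, 13]
  data=[14, 27, 24, 16, 13], ans=13

Final answer: 13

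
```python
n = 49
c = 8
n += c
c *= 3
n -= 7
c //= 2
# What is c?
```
Trace:
  n=49
  n=49, c=8
  n=57, c=8
  n=57, c=24
  n=50, c=24
  n=50, c=12

Final answer: 12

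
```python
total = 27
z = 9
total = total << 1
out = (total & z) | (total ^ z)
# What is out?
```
Trace:
  total=27
  total=27, z=9
  total=54, z=9
  total=54, z=9, out=63

Final answer: 63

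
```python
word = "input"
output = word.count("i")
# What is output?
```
Trace:
  word='input'
  word='input', output=1

Final answer: 1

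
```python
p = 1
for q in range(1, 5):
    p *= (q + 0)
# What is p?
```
Trace:
  p=1
  p=1, q=1
  p=2, q=2
  p=6, q=3
  p=24, q=4

Final answer: 24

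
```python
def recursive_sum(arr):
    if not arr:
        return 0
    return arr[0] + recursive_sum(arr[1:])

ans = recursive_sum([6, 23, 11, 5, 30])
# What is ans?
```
Call trace:
recursive_sum(arr=[6, 23, 11, 5, 30])
  recursive_sum(arr=[23, 11, 5, 30])
    recursive_sum(arr=[11, 5, 30])
      recursive_sum(arr=[5, 30])
        recursive_sum(arr=[30])
          recursive_sum(arr=[])
          -> return 0
        -> return 30
      -> return 35
    -> return 46
  -> return 69
-> return 75

Final answer: 75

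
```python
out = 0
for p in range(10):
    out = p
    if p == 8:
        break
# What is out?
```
Trace:
  out=0
  out=0, p=0
  out=1, p=1
  out=2, p=2
  out=3, p=3
  out=4, p=4
  out=5, p=5
  out=6, p=6
  out=7, p=7
  out=8, p=8

Final answer: 8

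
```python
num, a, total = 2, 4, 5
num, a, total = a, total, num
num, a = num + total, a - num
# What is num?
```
Trace:
  num=2, a=4, total=5
  num=4, a=5, total=2
  num=6, a=1, total=2

Final answer: 6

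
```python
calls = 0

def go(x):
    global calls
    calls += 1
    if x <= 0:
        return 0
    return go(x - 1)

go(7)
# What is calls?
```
Call trace:
go(x=7)
  go(x=6)
    go(x=5)
      go(x=4)
        go(x=3)
          go(x=2)
            go(x=1)
              go(x=0)
              -> return 0
            -> return 0
          -> return 0
        -> return 0
      -> return 0
    -> return 0
  -> return 0
-> return 0

calls is incremented once per call. go is entered once for each x = 7, 6, 5, 4, 3, 2, 1, 0 (the x <= 0 call returns without recursing), i.e. 7 + 1 calls.
calls = 8

Final answer: 8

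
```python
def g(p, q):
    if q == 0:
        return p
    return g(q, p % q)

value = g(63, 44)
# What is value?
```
Call trace:
g(p=63, q=44)
  g(p=44, q=19)
    g(p=19, q=6)
      g(p=6, q=1)
        g(p=1, q=0)
        -> return 1
      -> return 1
    -> return 1
  -> return 1
-> return 1

Final answer: 1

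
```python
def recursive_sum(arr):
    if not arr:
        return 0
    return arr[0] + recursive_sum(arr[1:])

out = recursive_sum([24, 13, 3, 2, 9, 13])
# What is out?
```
Call trace:
recursive_sum(arr=[24, 13, 3, 2, 9, 13])
  recursive_sum(arr=[13, 3, 2, 9, 13])
    recursive_sum(arr=[3, 2, 9, 13])
      recursive_sum(arr=[2, 9, 13])
        recursive_sum(arr=[9, 13])
          recursive_sum(arr=[13])
            recursive_sum(arr=[])
            -> return 0
          -> return 13
        -> return 22
      -> return 24
    -> return 27
  -> return 40
-> return 64

Final answer: 64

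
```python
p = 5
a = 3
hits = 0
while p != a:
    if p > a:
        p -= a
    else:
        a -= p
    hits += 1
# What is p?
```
Trace:
  p=5
  p=5, a=3
  p=5, a=3, hits=0
  p=2, a=3, hits=1
  p=2, a=1, hits=2
  p=1, a=1, hits=3

Final answer: 1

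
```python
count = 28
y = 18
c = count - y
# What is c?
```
Trace:
  count=28
  count=28, y=18
  count=28, y=18, c=10

Final answer: 10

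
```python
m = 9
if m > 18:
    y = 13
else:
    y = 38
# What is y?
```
Trace:
  m=9
  m=9, y=38

Final answer: 38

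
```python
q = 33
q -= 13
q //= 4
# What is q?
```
Trace:
  q=33
  q=20
  q=5

Final answer: 5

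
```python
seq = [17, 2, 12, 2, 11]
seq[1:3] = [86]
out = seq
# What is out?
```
Trace:
  seq=[17, 2, 12, 2, 11]
  seq=[17, 86, 2, 11]
  seq=[17, 86, 2, 11], out=[17, 86, 2, 11]

Final answer: [17, 86, 2, 11]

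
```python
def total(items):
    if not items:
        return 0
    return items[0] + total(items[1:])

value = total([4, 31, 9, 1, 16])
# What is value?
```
Call trace:
total(items=[4, 31, 9, 1, 16])
  total(items=[31, 9, 1, 16])
    total(items=[9, 1, 16])
      total(items=[1, 16])
        total(items=[16])
          total(items=[])
          -> return 0
        -> return 16
      -> return 17
    -> return 26
  -> return 57
-> return 61

Final answer: 61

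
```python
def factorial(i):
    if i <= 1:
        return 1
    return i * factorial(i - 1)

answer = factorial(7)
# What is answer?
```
Call trace:
factorial(i=7)
  factorial(i=6)
    factorial(i=5)
      factorial(i=4)
        factorial(i=3)
          factorial(i=2)
            factorial(i=1)
            -> return 1
          -> return 2
        -> return 6
      -> return 24
    -> return 120
  -> return 720
-> return 5040

Final answer: 5040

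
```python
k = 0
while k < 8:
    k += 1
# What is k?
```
Trace:
  k=0
  k=1
  k=2
  k=3
  k=4
  k=5
  k=6
  k=7
  k=8

Final answer: 8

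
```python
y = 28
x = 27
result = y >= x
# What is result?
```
Trace:
  y=28
  y=28, x=27
  y=28, x=27, result=True

Final answer: True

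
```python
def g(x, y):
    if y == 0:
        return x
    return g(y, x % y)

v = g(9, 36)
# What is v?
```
Call trace:
g(x=9, y=36)
  g(x=36, y=9)
    g(x=9, y=0)
    -> return 9
  -> return 9
-> return 9

Final answer: 9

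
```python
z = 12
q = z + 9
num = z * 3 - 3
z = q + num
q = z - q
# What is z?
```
Trace:
  z=12
  z=12, q=21
  z=12, q=21, num=33
  z=54, q=21, num=33
  z=54, q=33, num=33

Final answer: 54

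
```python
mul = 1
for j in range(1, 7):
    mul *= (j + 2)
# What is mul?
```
Trace:
  mul=1
  mul=3, j=1
  mul=12, j=2
  mul=60, j=3
  mul=360, j=4
  mul=2520, j=5
  mul=20160, j=6

Final answer: 20160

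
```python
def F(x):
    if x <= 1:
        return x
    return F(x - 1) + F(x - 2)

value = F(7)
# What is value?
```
Call trace (a repeated sub-call is expanded the first time; later identical calls just restate its return value):
F(x=7)
  F(x=6)
    F(x=5)
      F(x=4)
        F(x=3)
          F(x=2)
            F(x=1)
            -> return 1
            F(x=0)
            -> return 0
          -> return 1
          F(x=1)
          -> return 1
        -> return 2
        F(x=2) -> return 1  (same call as traced above)
      -> return 3
      F(x=3) -> return 2  (same call as traced above)
    -> return 5
    F(x=4) -> return 3  (same call as traced above)
  -> return 8
  F(x=5) -> return 5  (same call as traced above)
-> return 13

Final answer: 13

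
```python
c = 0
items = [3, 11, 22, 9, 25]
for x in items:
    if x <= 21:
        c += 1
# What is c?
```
Trace:
  c=0
  c=1, x=3
  c=2, x=11
  c=2, x=22
  c=3, x=9
  c=3, x=25

Final answer: 3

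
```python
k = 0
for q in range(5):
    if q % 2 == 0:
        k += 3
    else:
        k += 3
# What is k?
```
Trace:
  k=0
  k=3, q=0
  k=6, q=1
  k=9, q=2
  k=12, q=3
  k=15, q=4

Final answer: 15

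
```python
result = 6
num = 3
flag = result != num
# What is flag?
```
Trace:
  result=6
  result=6, num=3
  result=6, num=3, flag=True

Final answer: True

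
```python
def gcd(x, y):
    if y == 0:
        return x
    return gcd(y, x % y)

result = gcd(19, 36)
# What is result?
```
Call trace:
gcd(x=19, y=36)
  gcd(x=36, y=19)
    gcd(x=19, y=17)
      gcd(x=17, y=2)
        gcd(x=2, y=1)
          gcd(x=1, y=0)
          -> return 1
        -> return 1
      -> return 1
    -> return 1
  -> return 1
-> return 1

Final answer: 1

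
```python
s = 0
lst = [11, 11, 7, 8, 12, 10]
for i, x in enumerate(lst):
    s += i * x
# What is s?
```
Trace:
  s=0
  s=0, i=0, x=11
  s=11, i=1, x=11
  s=25, i=2, x=7
  s=49, i=3, x=8
  s=97, i=4, x=12
  s=147, i=5, x=10

Final answer: 147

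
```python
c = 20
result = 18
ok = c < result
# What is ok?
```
Trace:
  c=20
  c=20, result=18
  c=20, result=18, ok=False

Final answer: False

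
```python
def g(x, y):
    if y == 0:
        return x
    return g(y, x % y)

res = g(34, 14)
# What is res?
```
Call trace:
g(x=34, y=14)
  g(x=14, y=6)
    g(x=6, y=2)
      g(x=2, y=0)
      -> return 2
    -> return 2
  -> return 2
-> return 2

Final answer: 2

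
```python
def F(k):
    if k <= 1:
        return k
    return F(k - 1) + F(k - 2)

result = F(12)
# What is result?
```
Call trace (a repeated sub-call is expanded the first time; later identical calls just restate its return value):
F(k=12)
  F(k=11)
    F(k=10)
      F(k=9)
        F(k=8)
          F(k=7)
            F(k=6)
              F(k=5)
                F(k=4)
                  F(k=3)
                    F(k=2)
                      F(k=1)
                      -> return 1
                      F(k=0)
                      -> return 0
                    -> return 1
                    F(k=1)
                    -> return 1
                  -> return 2
                  F(k=2) -> return 1  (same call as traced above)
                -> return 3
                F(k=3) -> return 2  (same call as traced above)
              -> return 5
              F(k=4) -> return 3  (same call as traced above)
            -> return 8
            F(k=5) -> return 5  (same call as traced above)
          -> return 13
          F(k=6) -> return 8  (same call as traced above)
        -> return 21
        F(k=7) -> return 13  (same call as traced above)
      -> return 34
      F(k=8) -> return 21  (same call as traced above)
    -> return 55
    F(k=9) -> return 34  (same call as traced above)
  -> return 89
  F(k=10) -> return 55  (same call as traced above)
-> return 144

Final answer: 144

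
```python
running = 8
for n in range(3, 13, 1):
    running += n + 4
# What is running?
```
Trace:
  running=8
  running=15, n=3
  running=23, n=4
  running=32, n=5
  running=42, n=6
  running=53, n=7
  running=65, n=8
  running=78, n=9
  running=92, n=10
  running=107, n=11
  running=123, n=12

Final answer: 123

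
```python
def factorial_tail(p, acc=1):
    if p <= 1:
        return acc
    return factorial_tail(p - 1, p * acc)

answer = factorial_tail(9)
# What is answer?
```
Call trace:
factorial_tail(p=9, acc=1)
  factorial_tail(p=8, acc=9)
    factorial_tail(p=7, acc=72)
      factorial_tail(p=6, acc=504)
        factorial_tail(p=5, acc=3024)
          factorial_tail(p=4, acc=15120)
            factorial_tail(p=3, acc=60480)
              factorial_tail(p=2, acc=181440)
                factorial_tail(p=1, acc=362880)
                -> return 362880
              -> return 362880
            -> return 362880
          -> return 362880
        -> return 362880
      -> return 362880
    -> return 362880
  -> return 362880
-> return 362880

Final answer: 362880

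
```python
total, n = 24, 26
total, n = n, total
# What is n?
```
Trace:
  total=24, n=26
  total=26, n=24

Final answer: 24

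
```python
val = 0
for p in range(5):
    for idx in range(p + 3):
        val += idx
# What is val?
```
Trace:
  val=0
  val=0, p=0, idx=0
  val=1, p=0, idx=1
  val=3, p=0, idx=2
  val=3, p=1, idx=0
  val=4, p=1, idx=1
  val=6, p=1, idx=2
  val=9, p=1, idx=3
  val=9, p=2, idx=0
  val=10, p=2, idx=1
  val=12, p=2, idx=2
  val=15, p=2, idx=3
  val=19, p=2, idx=4
  val=19, p=3, idx=0
  val=20, p=3, idx=1
  val=22, p=3, idx=2
  val=25, p=3, idx=3
  val=29, p=3, idx=4
  val=34, p=3, idx=5
  val=34, p=4, idx=0
  val=35, p=4, idx=1
  val=37, p=4, idx=2
  val=40, p=4, idx=3
  val=44, p=4, idx=4
  val=49, p=4, idx=5
  val=55, p=4, idx=6

Final answer: 55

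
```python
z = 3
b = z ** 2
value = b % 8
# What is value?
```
Trace:
  z=3
  z=3, b=9
  z=3, b=9, value=1

Final answer: 1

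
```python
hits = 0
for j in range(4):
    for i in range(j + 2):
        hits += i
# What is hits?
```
Trace:
  hits=0
  hits=0, j=0, i=0
  hits=1, j=0, i=1
  hits=1, j=1, i=0
  hits=2, j=1, i=1
  hits=4, j=1, i=2
  hits=4, j=2, i=0
  hits=5, j=2, i=1
  hits=7, j=2, i=2
  hits=10, j=2, i=3
  hits=10, j=3, i=0
  hits=11, j=3, i=1
  hits=13, j=3, i=2
  hits=16, j=3, i=3
  hits=20, j=3, i=4

Final answer: 20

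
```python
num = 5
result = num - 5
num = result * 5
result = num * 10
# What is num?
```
Trace:
  num=5
  num=5, result=0
  num=0, result=0
  num=0, result=0

Final answer: 0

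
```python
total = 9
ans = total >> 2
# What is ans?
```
Trace:
  total=9
  total=9, ans=2

Final answer: 2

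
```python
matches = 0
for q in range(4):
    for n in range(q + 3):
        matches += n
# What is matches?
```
Trace:
  matches=0
  matches=0, q=0, n=0
  matches=1, q=0, n=1
  matches=3, q=0, n=2
  matches=3, q=1, n=0
  matches=4, q=1, n=1
  matches=6, q=1, n=2
  matches=9, q=1, n=3
  matches=9, q=2, n=0
  matches=10, q=2, n=1
  matches=12, q=2, n=2
  matches=15, q=2, n=3
  matches=19, q=2, n=4
  matches=19, q=3, n=0
  matches=20, q=3, n=1
  matches=22, q=3, n=2
  matches=25, q=3, n=3
  matches=29, q=3, n=4
  matches=34, q=3, n=5

Final answer: 34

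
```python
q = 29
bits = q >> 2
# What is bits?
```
Trace:
  q=29
  q=29, bits=7

Final answer: 7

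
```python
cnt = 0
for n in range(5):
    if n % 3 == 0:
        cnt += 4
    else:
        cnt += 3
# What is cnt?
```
Trace:
  cnt=0
  cnt=4, n=0
  cnt=7, n=1
  cnt=10, n=2
  cnt=14, n=3
  cnt=17, n=4

Final answer: 17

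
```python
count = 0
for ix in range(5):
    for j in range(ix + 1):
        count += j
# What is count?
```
Trace:
  count=0
  count=0, ix=0, j=0
  count=0, ix=1, j=0
  count=1, ix=1, j=1
  count=1, ix=2, j=0
  count=2, ix=2, j=1
  count=4, ix=2, j=2
  count=4, ix=3, j=0
  count=5, ix=3, j=1
  count=7, ix=3, j=2
  count=10, ix=3, j=3
  count=10, ix=4, j=0
  count=11, ix=4, j=1
  count=13, ix=4, j=2
  count=16, ix=4, j=3
  count=20, ix=4, j=4

Final answer: 20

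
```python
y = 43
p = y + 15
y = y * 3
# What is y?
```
Trace:
  y=43
  y=43, p=58
  y=129, p=58

Final answer: 129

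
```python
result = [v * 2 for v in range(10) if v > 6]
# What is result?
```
Trace:
  v=0
  v=1
  v=2
  v=3
  v=4
  v=5
  v=6
  v=7
  v=8
  v=9
  result=[14, 16, 18]

Final answer: [14, 16, 18]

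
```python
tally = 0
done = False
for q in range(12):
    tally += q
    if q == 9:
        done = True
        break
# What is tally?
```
Trace:
  tally=0
  tally=0, done=False
  tally=0, done=False, q=0
  tally=1, done=False, q=1
  tally=3, done=False, q=2
  tally=6, done=False, q=3
  tally=10, done=False, q=4
  tally=15, done=False, q=5
  tally=21, done=False, q=6
  tally=28, done=False, q=7
  tally=36, done=False, q=8
  tally=45, done=True, q=9

Final answer: 45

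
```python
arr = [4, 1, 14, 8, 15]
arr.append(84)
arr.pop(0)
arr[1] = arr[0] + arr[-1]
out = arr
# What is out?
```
Trace:
  arr=[4, 1, 14, 8, 15]
  arr=[4, 1, 14, 8, 15, 84]
  arr=[1, 14, 8, 15, 84]
  arr=[1, 85, 8, 15, 84]
  arr=[1, 85, 8, 15, 84], out=[1, 85, 8, 15, 84]

Final answer: [1, 85, 8, 15, 84]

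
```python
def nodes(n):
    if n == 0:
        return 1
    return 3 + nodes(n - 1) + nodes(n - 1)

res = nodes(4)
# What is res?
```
Call trace (a repeated sub-call is expanded the first time; later identical calls just restate its return value):
nodes(n=4)
  nodes(n=3)
    nodes(n=2)
      nodes(n=1)
        nodes(n=0)
        -> return 1
        nodes(n=0)
        -> return 1
      -> return 5
      nodes(n=1) -> return 5  (same call as traced above)
    -> return 13
    nodes(n=2) -> return 13  (same call as traced above)
  -> return 29
  nodes(n=3) -> return 29  (same call as traced above)
-> return 61

Final answer: 61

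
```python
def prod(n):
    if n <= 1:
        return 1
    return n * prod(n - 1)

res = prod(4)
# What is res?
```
Call trace:
prod(n=4)
  prod(n=3)
    prod(n=2)
      prod(n=1)
      -> return 1
    -> return 2
  -> return 6
-> return 24

Final answer: 24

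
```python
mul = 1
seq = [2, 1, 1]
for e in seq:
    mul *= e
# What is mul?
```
Trace:
  mul=1
  mul=2, e=2
  mul=2, e=1
  mul=2, e=1

Final answer: 2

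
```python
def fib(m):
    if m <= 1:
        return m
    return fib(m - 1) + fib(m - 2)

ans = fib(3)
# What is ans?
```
Call trace:
fib(m=3)
  fib(m=2)
    fib(m=1)
    -> return 1
    fib(m=0)
    -> return 0
  -> return 1
  fib(m=1)
  -> return 1
-> return 2

Final answer: 2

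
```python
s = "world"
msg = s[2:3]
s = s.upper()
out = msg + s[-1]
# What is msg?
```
Trace:
  s='world'
  s='world', msg='r'
  s='WORLD', msg='r'
  s='WORLD', msg='r', out='rD'

Final answer: 'r'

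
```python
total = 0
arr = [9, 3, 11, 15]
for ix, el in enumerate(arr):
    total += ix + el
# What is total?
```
Trace:
  total=0
  total=9, ix=0, el=9
  total=13, ix=1, el=3
  total=26, ix=2, el=11
  total=44, ix=3, el=15

Final answer: 44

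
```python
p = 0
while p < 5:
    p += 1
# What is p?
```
Trace:
  p=0
  p=1
  p=2
  p=3
  p=4
  p=5

Final answer: 5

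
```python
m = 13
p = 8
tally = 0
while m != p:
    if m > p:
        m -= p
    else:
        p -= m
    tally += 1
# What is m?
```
Trace:
  m=13
  m=13, p=8
  m=13, p=8, tally=0
  m=5, p=8, tally=1
  m=5, p=3, tally=2
  m=2, p=3, tally=3
  m=2, p=1, tally=4
  m=1, p=1, tally=5

Final answer: 1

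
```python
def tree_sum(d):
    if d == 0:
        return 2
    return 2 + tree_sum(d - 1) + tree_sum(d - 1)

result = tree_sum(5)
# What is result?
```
Call trace (a repeated sub-call is expanded the first time; later identical calls just restate its return value):
tree_sum(d=5)
  tree_sum(d=4)
    tree_sum(d=3)
      tree_sum(d=2)
        tree_sum(d=1)
          tree_sum(d=0)
          -> return 2
          tree_sum(d=0)
          -> return 2
        -> return 6
        tree_sum(d=1) -> return 6  (same call as traced above)
      -> return 14
      tree_sum(d=2) -> return 14  (same call as traced above)
    -> return 30
    tree_sum(d=3) -> return 30  (same call as traced above)
  -> return 62
  tree_sum(d=4) -> return 62  (same call as traced above)
-> return 126

Final answer: 126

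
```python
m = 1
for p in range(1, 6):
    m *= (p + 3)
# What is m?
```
Trace:
  m=1
  m=4, p=1
  m=20, p=2
  m=120, p=3
  m=840, p=4
  m=6720, p=5

Final answer: 6720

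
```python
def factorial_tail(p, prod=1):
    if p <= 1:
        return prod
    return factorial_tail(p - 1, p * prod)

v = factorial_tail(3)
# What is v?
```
Call trace:
factorial_tail(p=3, prod=1)
  factorial_tail(p=2, prod=3)
    factorial_tail(p=1, prod=6)
    -> return 6
  -> return 6
-> return 6

Final answer: 6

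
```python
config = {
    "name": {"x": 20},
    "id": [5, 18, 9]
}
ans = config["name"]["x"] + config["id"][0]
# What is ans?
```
Trace:
  config={'name': {'x': 20}, 'id': [5, 18, 9]}
  config={'name': {'x': 20}, 'id': [5, 18, 9]}, ans=25

Final answer: 25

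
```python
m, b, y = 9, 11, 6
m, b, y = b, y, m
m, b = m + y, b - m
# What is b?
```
Trace:
  m=9, b=11, y=6
  m=11, b=6, y=9
  m=20, b=-5, y=9

Final answer: -5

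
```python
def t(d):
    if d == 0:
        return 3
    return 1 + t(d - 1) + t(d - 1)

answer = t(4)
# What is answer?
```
Call trace (a repeated sub-call is expanded the first time; later identical calls just restate its return value):
t(d=4)
  t(d=3)
    t(d=2)
      t(d=1)
        t(d=0)
        -> return 3
        t(d=0)
        -> return 3
      -> return 7
      t(d=1) -> return 7  (same call as traced above)
    -> return 15
    t(d=2) -> return 15  (same call as traced above)
  -> return 31
  t(d=3) -> return 31  (same call as traced above)
-> return 63

Final answer: 63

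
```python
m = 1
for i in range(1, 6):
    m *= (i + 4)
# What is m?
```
Trace:
  m=1
  m=5, i=1
  m=30, i=2
  m=210, i=3
  m=1680, i=4
  m=15120, i=5

Final answer: 15120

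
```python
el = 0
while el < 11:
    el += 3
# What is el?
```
Trace:
  el=0
  el=3
  el=6
  el=9
  el=12

Final answer: 12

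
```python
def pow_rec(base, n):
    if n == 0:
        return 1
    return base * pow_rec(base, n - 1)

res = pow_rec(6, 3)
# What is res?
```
Call trace:
pow_rec(base=6, n=3)
  pow_rec(base=6, n=2)
    pow_rec(base=6, n=1)
      pow_rec(base=6, n=0)
      -> return 1
    -> return 6
  -> return 36
-> return 216

Final answer: 216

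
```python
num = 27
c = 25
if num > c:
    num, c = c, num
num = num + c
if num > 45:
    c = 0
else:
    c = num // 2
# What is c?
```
Trace:
  num=27
  num=27, c=25
  num=25, c=27
  num=52, c=27
  num=52, c=0

Final answer: 0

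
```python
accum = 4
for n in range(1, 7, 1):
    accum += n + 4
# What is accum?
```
Trace:
  accum=4
  accum=9, n=1
  accum=15, n=2
  accum=22, n=3
  accum=30, n=4
  accum=39, n=5
  accum=49, n=6

Final answer: 49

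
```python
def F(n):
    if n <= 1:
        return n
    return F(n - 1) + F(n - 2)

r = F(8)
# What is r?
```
Call trace (a repeated sub-call is expanded the first time; later identical calls just restate its return value):
F(n=8)
  F(n=7)
    F(n=6)
      F(n=5)
        F(n=4)
          F(n=3)
            F(n=2)
              F(n=1)
              -> return 1
              F(n=0)
              -> return 0
            -> return 1
            F(n=1)
            -> return 1
          -> return 2
          F(n=2) -> return 1  (same call as traced above)
        -> return 3
        F(n=3) -> return 2  (same call as traced above)
      -> return 5
      F(n=4) -> return 3  (same call as traced above)
    -> return 8
    F(n=5) -> return 5  (same call as traced above)
  -> return 13
  F(n=6) -> return 8  (same call as traced above)
-> return 21

Final answer: 21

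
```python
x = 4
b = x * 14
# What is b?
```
Trace:
  x=4
  x=4, b=56

Final answer: 56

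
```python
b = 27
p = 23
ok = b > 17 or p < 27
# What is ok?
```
Trace:
  b=27
  b=27, p=23
  b=27, p=23, ok=True

Final answer: True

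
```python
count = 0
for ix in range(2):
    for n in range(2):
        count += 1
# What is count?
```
Trace:
  count=0
  count=1, ix=0, n=0
  count=2, ix=0, n=1
  count=3, ix=1, n=0
  count=4, ix=1, n=1

Final answer: 4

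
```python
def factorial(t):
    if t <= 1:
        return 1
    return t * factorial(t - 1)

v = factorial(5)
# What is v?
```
Call trace:
factorial(t=5)
  factorial(t=4)
    factorial(t=3)
      factorial(t=2)
        factorial(t=1)
        -> return 1
      -> return 2
    -> return 6
  -> return 24
-> return 120

Final answer: 120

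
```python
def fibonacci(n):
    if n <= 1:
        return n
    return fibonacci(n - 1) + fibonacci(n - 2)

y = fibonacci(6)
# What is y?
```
Call trace (a repeated sub-call is expanded the first time; later identical calls just restate its return value):
fibonacci(n=6)
  fibonacci(n=5)
    fibonacci(n=4)
      fibonacci(n=3)
        fibonacci(n=2)
          fibonacci(n=1)
          -> return 1
          fibonacci(n=0)
          -> return 0
        -> return 1
        fibonacci(n=1)
        -> return 1
      -> return 2
      fibonacci(n=2) -> return 1  (same call as traced above)
    -> return 3
    fibonacci(n=3) -> return 2  (same call as traced above)
  -> return 5
  fibonacci(n=4) -> return 3  (same call as traced above)
-> return 8

Final answer: 8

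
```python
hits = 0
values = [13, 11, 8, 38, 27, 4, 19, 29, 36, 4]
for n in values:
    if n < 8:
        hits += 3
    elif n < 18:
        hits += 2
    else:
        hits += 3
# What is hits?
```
Trace:
  hits=0
  hits=2, n=13
  hits=4, n=11
  hits=6, n=8
  hits=9, n=38
  hits=12, n=27
  hits=15, n=4
  hits=18, n=19
  hits=21, n=29
  hits=24, n=36
  hits=27, n=4

Final answer: 27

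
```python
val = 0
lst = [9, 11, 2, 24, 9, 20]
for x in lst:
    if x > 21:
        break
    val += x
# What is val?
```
Trace:
  val=0
  val=9, x=9
  val=20, x=11
  val=22, x=2
  val=22, x=24

Final answer: 22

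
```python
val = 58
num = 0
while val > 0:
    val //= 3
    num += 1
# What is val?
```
Trace:
  val=58
  val=58, num=0
  val=19, num=1
  val=6, num=2
  val=2, num=3
  val=0, num=4

Final answer: 0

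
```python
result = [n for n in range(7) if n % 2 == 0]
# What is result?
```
Trace:
  n=0
  n=1
  n=2
  n=3
  n=4
  n=5
  n=6
  result=[0, 2, 4, 6]

Final answer: [0, 2, 4, 6]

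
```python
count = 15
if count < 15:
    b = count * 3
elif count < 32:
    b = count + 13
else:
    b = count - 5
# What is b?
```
Trace:
  count=15
  count=15, b=28

Final answer: 28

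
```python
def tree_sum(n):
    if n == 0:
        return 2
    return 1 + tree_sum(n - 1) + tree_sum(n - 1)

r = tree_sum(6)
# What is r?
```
Call trace (a repeated sub-call is expanded the first time; later identical calls just restate its return value):
tree_sum(n=6)
  tree_sum(n=5)
    tree_sum(n=4)
      tree_sum(n=3)
        tree_sum(n=2)
          tree_sum(n=1)
            tree_sum(n=0)
            -> return 2
            tree_sum(n=0)
            -> return 2
          -> return 5
          tree_sum(n=1) -> return 5  (same call as traced above)
        -> return 11
        tree_sum(n=2) -> return 11  (same call as traced above)
      -> return 23
      tree_sum(n=3) -> return 23  (same call as traced above)
    -> return 47
    tree_sum(n=4) -> return 47  (same call as traced above)
  -> return 95
  tree_sum(n=5) -> return 95  (same call as traced above)
-> return 191

Final answer: 191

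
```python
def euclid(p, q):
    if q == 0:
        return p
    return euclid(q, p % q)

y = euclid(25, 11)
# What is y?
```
Call trace:
euclid(p=25, q=11)
  euclid(p=11, q=3)
    euclid(p=3, q=2)
      euclid(p=2, q=1)
        euclid(p=1, q=0)
        -> return 1
      -> return 1
    -> return 1
  -> return 1
-> return 1

Final answer: 1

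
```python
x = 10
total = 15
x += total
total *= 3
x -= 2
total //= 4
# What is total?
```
Trace:
  x=10
  x=10, total=15
  x=25, total=15
  x=25, total=45
  x=23, total=45
  x=23, total=11

Final answer: 11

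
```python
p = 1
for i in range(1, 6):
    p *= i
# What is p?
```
Trace:
  p=1
  p=1, i=1
  p=2, i=2
  p=6, i=3
  p=24, i=4
  p=120, i=5

Final answer: 120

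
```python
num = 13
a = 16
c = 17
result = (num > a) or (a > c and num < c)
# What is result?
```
Trace:
  num=13
  num=13, a=16
  num=13, a=16, c=17
  num=13, a=16, c=17, result=False

Final answer: False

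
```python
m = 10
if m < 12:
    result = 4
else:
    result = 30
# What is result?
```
Trace:
  m=10
  m=10, result=4

Final answer: 4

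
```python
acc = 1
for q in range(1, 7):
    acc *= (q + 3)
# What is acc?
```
Trace:
  acc=1
  acc=4, q=1
  acc=20, q=2
  acc=120, q=3
  acc=840, q=4
  acc=6720, q=5
  acc=60480, q=6

Final answer: 60480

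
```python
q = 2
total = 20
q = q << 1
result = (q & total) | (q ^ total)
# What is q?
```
Trace:
  q=2
  q=2, total=20
  q=4, total=20
  q=4, total=20, result=20

Final answer: 4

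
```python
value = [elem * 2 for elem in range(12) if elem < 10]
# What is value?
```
Trace:
  elem=0
  elem=1
  elem=2
  elem=3
  elem=4
  elem=5
  elem=6
  elem=7
  elem=8
  elem=9
  elem=10
  elem=11
  value=[0, 2, 4, 6, 8, 10, 12, 14, 16, 18]

Final answer: [0, 2, 4, 6, 8, 10, 12, 14, 16, 18]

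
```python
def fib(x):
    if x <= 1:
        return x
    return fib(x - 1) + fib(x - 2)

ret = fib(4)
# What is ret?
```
Call trace (a repeated sub-call is expanded the first time; later identical calls just restate its return value):
fib(x=4)
  fib(x=3)
    fib(x=2)
      fib(x=1)
      -> return 1
      fib(x=0)
      -> return 0
    -> return 1
    fib(x=1)
    -> return 1
  -> return 2
  fib(x=2) -> return 1  (same call as traced above)
-> return 3

Final answer: 3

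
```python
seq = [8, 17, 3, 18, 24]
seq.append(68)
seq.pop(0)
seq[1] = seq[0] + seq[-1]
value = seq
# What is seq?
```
Trace:
  seq=[8, 17, 3, 18, 24]
  seq=[8, 17, 3, 18, 24, 68]
  seq=[17, 3, 18, 24, 68]
  seq=[17, 85, 18, 24, 68]
  seq=[17, 85, 18, 24, 68], value=[17, 85, 18, 24, 68]

Final answer: [17, 85, 18, 24, 68]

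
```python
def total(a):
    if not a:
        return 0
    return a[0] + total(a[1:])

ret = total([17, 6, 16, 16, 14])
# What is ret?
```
Call trace:
total(a=[17, 6, 16, 16, 14])
  total(a=[6, 16, 16, 14])
    total(a=[16, 16, 14])
      total(a=[16, 14])
        total(a=[14])
          total(a=[])
          -> return 0
        -> return 14
      -> return 30
    -> return 46
  -> return 52
-> return 69

Final answer: 69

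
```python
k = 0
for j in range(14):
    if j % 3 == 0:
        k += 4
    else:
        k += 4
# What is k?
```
Trace:
  k=0
  k=4, j=0
  k=8, j=1
  k=12, j=2
  k=16, j=3
  k=20, j=4
  k=24, j=5
  k=28, j=6
  k=32, j=7
  k=36, j=8
  k=40, j=9
  k=44, j=10
  k=48, j=11
  k=52, j=12
  k=56, j=13

Final answer: 56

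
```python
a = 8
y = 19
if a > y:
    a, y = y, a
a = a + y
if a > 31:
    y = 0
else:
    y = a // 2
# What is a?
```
Trace:
  a=8
  a=8, y=19
  a=8, y=19
  a=27, y=19
  a=27, y=13

Final answer: 27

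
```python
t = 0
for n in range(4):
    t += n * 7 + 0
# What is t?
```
Trace:
  t=0
  t=0, n=0
  t=7, n=1
  t=21, n=2
  t=42, n=3

Final answer: 42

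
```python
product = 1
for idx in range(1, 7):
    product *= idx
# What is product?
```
Trace:
  product=1
  product=1, idx=1
  product=2, idx=2
  product=6, idx=3
  product=24, idx=4
  product=120, idx=5
  product=720, idx=6

Final answer: 720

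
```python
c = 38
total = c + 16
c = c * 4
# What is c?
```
Trace:
  c=38
  c=38, total=54
  c=152, total=54

Final answer: 152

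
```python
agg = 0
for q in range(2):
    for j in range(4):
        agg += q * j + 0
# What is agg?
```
Trace:
  agg=0
  agg=0, q=0, j=0
  agg=0, q=0, j=1
  agg=0, q=0, j=2
  agg=0, q=0, j=3
  agg=0, q=1, j=0
  agg=1, q=1, j=1
  agg=3, q=1, j=2
  agg=6, q=1, j=3

Final answer: 6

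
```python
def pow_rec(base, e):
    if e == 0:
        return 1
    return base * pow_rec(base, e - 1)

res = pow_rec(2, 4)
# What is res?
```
Call trace:
pow_rec(base=2, e=4)
  pow_rec(base=2, e=3)
    pow_rec(base=2, e=2)
      pow_rec(base=2, e=1)
        pow_rec(base=2, e=0)
        -> return 1
      -> return 2
    -> return 4
  -> return 8
-> return 16

Final answer: 16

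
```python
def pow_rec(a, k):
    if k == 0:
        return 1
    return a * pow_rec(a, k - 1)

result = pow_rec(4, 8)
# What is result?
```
Call trace:
pow_rec(a=4, k=8)
  pow_rec(a=4, k=7)
    pow_rec(a=4, k=6)
      pow_rec(a=4, k=5)
        pow_rec(a=4, k=4)
          pow_rec(a=4, k=3)
            pow_rec(a=4, k=2)
              pow_rec(a=4, k=1)
                pow_rec(a=4, k=0)
                -> return 1
              -> return 4
            -> return 16
          -> return 64
        -> return 256
      -> return 1024
    -> return 4096
  -> return 16384
-> return 65536

Final answer: 65536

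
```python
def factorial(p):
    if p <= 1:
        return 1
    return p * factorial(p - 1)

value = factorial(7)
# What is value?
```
Call trace:
factorial(p=7)
  factorial(p=6)
    factorial(p=5)
      factorial(p=4)
        factorial(p=3)
          factorial(p=2)
            factorial(p=1)
            -> return 1
          -> return 2
        -> return 6
      -> return 24
    -> return 120
  -> return 720
-> return 5040

Final answer: 5040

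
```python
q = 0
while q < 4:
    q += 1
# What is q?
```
Trace:
  q=0
  q=1
  q=2
  q=3
  q=4

Final answer: 4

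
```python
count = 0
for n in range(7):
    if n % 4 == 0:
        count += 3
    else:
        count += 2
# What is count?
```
Trace:
  count=0
  count=3, n=0
  count=5, n=1
  count=7, n=2
  count=9, n=3
  count=12, n=4
  count=14, n=5
  count=16, n=6

Final answer: 16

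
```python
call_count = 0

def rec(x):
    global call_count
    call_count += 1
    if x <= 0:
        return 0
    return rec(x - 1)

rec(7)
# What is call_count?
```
Call trace:
rec(x=7)
  rec(x=6)
    rec(x=5)
      rec(x=4)
        rec(x=3)
          rec(x=2)
            rec(x=1)
              rec(x=0)
              -> return 0
            -> return 0
          -> return 0
        -> return 0
      -> return 0
    -> return 0
  -> return 0
-> return 0

call_count is incremented once per call. rec is entered once for each x = 7, 6, 5, 4, 3, 2, 1, 0 (the x <= 0 call returns without recursing), i.e. 7 + 1 calls.
call_count = 8

Final answer: 8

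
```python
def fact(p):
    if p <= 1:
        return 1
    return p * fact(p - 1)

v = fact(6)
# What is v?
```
Call trace:
fact(p=6)
  fact(p=5)
    fact(p=4)
      fact(p=3)
        fact(p=2)
          fact(p=1)
          -> return 1
        -> return 2
      -> return 6
    -> return 24
  -> return 120
-> return 720

Final answer: 720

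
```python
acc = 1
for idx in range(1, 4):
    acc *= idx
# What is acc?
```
Trace:
  acc=1
  acc=1, idx=1
  acc=2, idx=2
  acc=6, idx=3

Final answer: 6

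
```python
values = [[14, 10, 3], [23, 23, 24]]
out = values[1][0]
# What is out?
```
Trace:
  values=[[14, 10, 3], [23, 23, 24]]
  values=[[14, 10, 3], [23, 23, 24]], out=23

Final answer: 23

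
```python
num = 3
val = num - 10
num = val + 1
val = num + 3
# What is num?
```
Trace:
  num=3
  num=3, val=-7
  num=-6, val=-7
  num=-6, val=-3

Final answer: -6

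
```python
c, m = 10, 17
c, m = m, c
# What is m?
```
Trace:
  c=10, m=17
  c=17, m=10

Final answer: 10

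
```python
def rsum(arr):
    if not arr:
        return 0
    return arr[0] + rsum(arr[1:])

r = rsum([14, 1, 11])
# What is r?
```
Call trace:
rsum(arr=[14, 1, 11])
  rsum(arr=[1, 11])
    rsum(arr=[11])
      rsum(arr=[])
      -> return 0
    -> return 11
  -> return 12
-> return 26

Final answer: 26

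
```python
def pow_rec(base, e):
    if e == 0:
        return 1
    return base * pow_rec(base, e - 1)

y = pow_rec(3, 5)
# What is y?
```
Call trace:
pow_rec(base=3, e=5)
  pow_rec(base=3, e=4)
    pow_rec(base=3, e=3)
      pow_rec(base=3, e=2)
        pow_rec(base=3, e=1)
          pow_rec(base=3, e=0)
          -> return 1
        -> return 3
      -> return 9
    -> return 27
  -> return 81
-> return 243

Final answer: 243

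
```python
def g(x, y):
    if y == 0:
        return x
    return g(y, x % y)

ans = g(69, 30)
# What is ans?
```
Call trace:
g(x=69, y=30)
  g(x=30, y=9)
    g(x=9, y=3)
      g(x=3, y=0)
      -> return 3
    -> return 3
  -> return 3
-> return 3

Final answer: 3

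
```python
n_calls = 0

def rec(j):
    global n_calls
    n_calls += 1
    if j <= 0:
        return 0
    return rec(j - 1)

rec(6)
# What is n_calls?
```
Call trace:
rec(j=6)
  rec(j=5)
    rec(j=4)
      rec(j=3)
        rec(j=2)
          rec(j=1)
            rec(j=0)
            -> return 0
          -> return 0
        -> return 0
      -> return 0
    -> return 0
  -> return 0
-> return 0

n_calls is incremented once per call. rec is entered once for each j = 6, 5, 4, 3, 2, 1, 0 (the j <= 0 call returns without recursing), i.e. 6 + 1 calls.
n_calls = 7

Final answer: 7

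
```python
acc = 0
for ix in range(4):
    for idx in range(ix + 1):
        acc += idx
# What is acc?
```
Trace:
  acc=0
  acc=0, ix=0, idx=0
  acc=0, ix=1, idx=0
  acc=1, ix=1, idx=1
  acc=1, ix=2, idx=0
  acc=2, ix=2, idx=1
  acc=4, ix=2, idx=2
  acc=4, ix=3, idx=0
  acc=5, ix=3, idx=1
  acc=7, ix=3, idx=2
  acc=10, ix=3, idx=3

Final answer: 10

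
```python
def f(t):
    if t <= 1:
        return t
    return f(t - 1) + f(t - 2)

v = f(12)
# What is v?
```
Call trace (a repeated sub-call is expanded the first time; later identical calls just restate its return value):
f(t=12)
  f(t=11)
    f(t=10)
      f(t=9)
        f(t=8)
          f(t=7)
            f(t=6)
              f(t=5)
                f(t=4)
                  f(t=3)
                    f(t=2)
                      f(t=1)
                      -> return 1
                      f(t=0)
                      -> return 0
                    -> return 1
                    f(t=1)
                    -> return 1
                  -> return 2
                  f(t=2) -> return 1  (same call as traced above)
                -> return 3
                f(t=3) -> return 2  (same call as traced above)
              -> return 5
              f(t=4) -> return 3  (same call as traced above)
            -> return 8
            f(t=5) -> return 5  (same call as traced above)
          -> return 13
          f(t=6) -> return 8  (same call as traced above)
        -> return 21
        f(t=7) -> return 13  (same call as traced above)
      -> return 34
      f(t=8) -> return 21  (same call as traced above)
    -> return 55
    f(t=9) -> return 34  (same call as traced above)
  -> return 89
  f(t=10) -> return 55  (same call as traced above)
-> return 144

Final answer: 144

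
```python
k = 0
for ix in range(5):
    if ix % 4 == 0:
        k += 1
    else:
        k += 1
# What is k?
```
Trace:
  k=0
  k=1, ix=0
  k=2, ix=1
  k=3, ix=2
  k=4, ix=3
  k=5, ix=4

Final answer: 5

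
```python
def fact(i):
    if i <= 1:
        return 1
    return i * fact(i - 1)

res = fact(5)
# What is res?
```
Call trace:
fact(i=5)
  fact(i=4)
    fact(i=3)
      fact(i=2)
        fact(i=1)
        -> return 1
      -> return 2
    -> return 6
  -> return 24
-> return 120

Final answer: 120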